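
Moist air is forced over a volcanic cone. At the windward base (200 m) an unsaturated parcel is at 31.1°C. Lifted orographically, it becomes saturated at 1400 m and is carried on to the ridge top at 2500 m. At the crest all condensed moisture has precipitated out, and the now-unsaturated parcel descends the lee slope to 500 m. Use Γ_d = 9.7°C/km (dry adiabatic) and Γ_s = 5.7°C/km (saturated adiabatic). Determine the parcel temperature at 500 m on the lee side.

32.59°C

Dry to 1400 m: -9.7 × 1.2 km = -11.64°C, so T = 19.46°C.
Saturated to 2500 m: -5.7 × 1.1 km = -6.27°C, so T = 13.19°C.
Dry descent to 500 m: +9.7 × 2 km = +19.4°C, so T = 32.59°C.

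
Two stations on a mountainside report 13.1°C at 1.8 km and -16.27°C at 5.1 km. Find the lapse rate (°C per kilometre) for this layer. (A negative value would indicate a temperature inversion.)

Γ = −ΔT/Δz = (13.1 − (-16.27)) / (5100 − 1800) m
  = 29.37°C / 3.3 km = 8.9°C/km

8.9°C/km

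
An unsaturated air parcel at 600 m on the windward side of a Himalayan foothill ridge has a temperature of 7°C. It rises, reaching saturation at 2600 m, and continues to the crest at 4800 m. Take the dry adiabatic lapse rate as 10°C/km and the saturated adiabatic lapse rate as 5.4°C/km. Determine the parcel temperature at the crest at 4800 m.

Dry to 2600 m: -10 × 2 km = -20°C, so T = -13°C.
Saturated to 4800 m: -5.4 × 2.2 km = -11.88°C, so T = -24.88°C.

-24.88°C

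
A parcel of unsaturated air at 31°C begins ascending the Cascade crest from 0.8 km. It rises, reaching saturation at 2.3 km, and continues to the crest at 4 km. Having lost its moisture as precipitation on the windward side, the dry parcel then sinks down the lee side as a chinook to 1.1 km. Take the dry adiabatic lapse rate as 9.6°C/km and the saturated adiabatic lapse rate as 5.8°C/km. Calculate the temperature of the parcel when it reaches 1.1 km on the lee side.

From 800 m to 2300 m (dry): cools by 9.6 × 1.5 = 14.4°C, giving 16.6°C.
From 2300 m to 4000 m (saturated): cools by 5.8 × 1.7 = 9.86°C, giving 6.74°C.
From 4000 m to 1100 m (dry descent): warms by 9.6 × 2.9 = 27.84°C, giving 34.58°C.

34.58°C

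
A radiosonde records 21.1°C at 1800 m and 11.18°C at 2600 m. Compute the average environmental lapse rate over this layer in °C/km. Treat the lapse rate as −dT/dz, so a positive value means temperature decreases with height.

Γ = −ΔT/Δz = (21.1 − 11.18) / (2600 − 1800) m
  = 9.92°C / 0.8 km = 12.4°C/km

12.4°C/km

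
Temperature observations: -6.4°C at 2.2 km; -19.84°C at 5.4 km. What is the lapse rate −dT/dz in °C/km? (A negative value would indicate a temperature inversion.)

4.2°C/km

Γ = −ΔT/Δz = (-6.4 − (-19.84)) / (5400 − 2200) m
  = 13.44°C / 3.2 km = 4.2°C/km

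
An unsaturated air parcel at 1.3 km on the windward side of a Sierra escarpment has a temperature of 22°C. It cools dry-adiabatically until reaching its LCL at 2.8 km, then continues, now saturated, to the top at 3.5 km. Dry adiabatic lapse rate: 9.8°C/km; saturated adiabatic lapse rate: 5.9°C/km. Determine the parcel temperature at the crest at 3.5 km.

3.17°C

Dry to 2800 m: -9.8 × 1.5 km = -14.7°C, so T = 7.3°C.
Saturated to 3500 m: -5.9 × 0.7 km = -4.13°C, so T = 3.17°C.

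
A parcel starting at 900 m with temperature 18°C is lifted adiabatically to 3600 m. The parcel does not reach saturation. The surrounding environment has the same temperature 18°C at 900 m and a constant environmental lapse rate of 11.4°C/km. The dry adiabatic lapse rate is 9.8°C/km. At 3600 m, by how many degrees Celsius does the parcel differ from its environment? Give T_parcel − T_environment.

+4.32°C (parcel warmer than environment)

Parcel:
  From 900 m to 3600 m (dry): cools by 9.8 × 2.7 = 26.46°C, giving -8.46°C.
Environment:
  From 900 m to 3600 m (environment): cools by 11.4 × 2.7 = 30.78°C, giving -12.78°C.
T_parcel − T_env = -8.46 − (-12.78) = +4.32°C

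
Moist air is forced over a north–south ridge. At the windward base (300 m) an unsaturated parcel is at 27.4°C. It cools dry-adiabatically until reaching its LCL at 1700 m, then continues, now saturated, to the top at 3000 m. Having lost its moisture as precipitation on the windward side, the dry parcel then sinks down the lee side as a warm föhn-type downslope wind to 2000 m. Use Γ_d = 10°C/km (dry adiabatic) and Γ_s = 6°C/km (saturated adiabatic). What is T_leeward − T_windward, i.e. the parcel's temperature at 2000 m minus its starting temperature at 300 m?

-11.8°C

From 300 m to 1700 m (dry): cools by 10 × 1.4 = 14°C, giving 13.4°C.
From 1700 m to 3000 m (saturated): cools by 6 × 1.3 = 7.8°C, giving 5.6°C.
From 3000 m to 2000 m (dry descent): warms by 10 × 1 = 10°C, giving 15.6°C.
Net change vs windward start: 15.6 − 27.4 = -11.8°C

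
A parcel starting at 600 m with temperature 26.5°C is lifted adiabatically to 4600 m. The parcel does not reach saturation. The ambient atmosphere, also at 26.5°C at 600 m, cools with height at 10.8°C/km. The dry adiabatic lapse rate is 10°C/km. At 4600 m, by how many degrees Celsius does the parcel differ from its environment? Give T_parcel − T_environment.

+3.2°C (parcel warmer than environment)

Parcel:
  From 600 m to 4600 m (dry): cools by 10 × 4 = 40°C, giving -13.5°C.
Environment:
  From 600 m to 4600 m (environment): cools by 10.8 × 4 = 43.2°C, giving -16.7°C.
T_parcel − T_env = -13.5 − (-16.7) = +3.2°C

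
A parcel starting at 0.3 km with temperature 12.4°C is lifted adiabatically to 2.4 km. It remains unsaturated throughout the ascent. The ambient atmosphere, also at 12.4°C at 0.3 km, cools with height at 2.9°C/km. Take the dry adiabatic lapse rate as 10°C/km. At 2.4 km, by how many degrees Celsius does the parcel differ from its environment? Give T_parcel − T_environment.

Parcel:
  Dry to 2400 m: -10 × 2.1 km = -21°C, so T = -8.6°C.
Environment:
  Environment to 2400 m: -2.9 × 2.1 km = -6.09°C, so T = 6.31°C.
T_parcel − T_env = -8.6 − 6.31 = -14.91°C

-14.91°C (parcel cooler than environment)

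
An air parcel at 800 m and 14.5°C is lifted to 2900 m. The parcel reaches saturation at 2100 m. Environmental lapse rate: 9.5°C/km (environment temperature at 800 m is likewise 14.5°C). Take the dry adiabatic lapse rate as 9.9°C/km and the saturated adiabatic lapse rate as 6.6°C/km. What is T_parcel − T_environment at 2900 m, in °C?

+1.8°C (parcel warmer than environment)

Parcel:
  From 800 m to 2100 m (dry): cools by 9.9 × 1.3 = 12.87°C, giving 1.63°C.
  From 2100 m to 2900 m (saturated): cools by 6.6 × 0.8 = 5.28°C, giving -3.65°C.
Environment:
  From 800 m to 2900 m (environment): cools by 9.5 × 2.1 = 19.95°C, giving -5.45°C.
T_parcel − T_env = -3.65 − (-5.45) = +1.8°C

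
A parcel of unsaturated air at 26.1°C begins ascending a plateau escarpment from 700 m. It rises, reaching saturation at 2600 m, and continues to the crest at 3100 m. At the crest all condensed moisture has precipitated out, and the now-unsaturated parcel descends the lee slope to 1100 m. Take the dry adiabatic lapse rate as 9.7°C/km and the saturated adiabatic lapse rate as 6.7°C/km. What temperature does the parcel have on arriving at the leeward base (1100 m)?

From 700 m to 2600 m (dry): cools by 9.7 × 1.9 = 18.43°C, giving 7.67°C.
From 2600 m to 3100 m (saturated): cools by 6.7 × 0.5 = 3.35°C, giving 4.32°C.
From 3100 m to 1100 m (dry descent): warms by 9.7 × 2 = 19.4°C, giving 23.72°C.

23.72°C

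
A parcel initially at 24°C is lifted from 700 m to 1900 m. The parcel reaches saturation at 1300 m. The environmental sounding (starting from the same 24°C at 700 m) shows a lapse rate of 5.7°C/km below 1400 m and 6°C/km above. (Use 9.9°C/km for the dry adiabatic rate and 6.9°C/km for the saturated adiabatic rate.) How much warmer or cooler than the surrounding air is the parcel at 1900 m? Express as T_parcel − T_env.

Parcel:
  Dry to 1300 m: -9.9 × 0.6 km = -5.94°C, so T = 18.06°C.
  Saturated to 1900 m: -6.9 × 0.6 km = -4.14°C, so T = 13.92°C.
Environment:
  Environment, lower layer to 1400 m: -5.7 × 0.7 km = -3.99°C, so T = 20.01°C.
  Environment, upper layer to 1900 m: -6 × 0.5 km = -3°C, so T = 17.01°C.
T_parcel − T_env = 13.92 − 17.01 = -3.09°C

-3.09°C (parcel cooler than environment)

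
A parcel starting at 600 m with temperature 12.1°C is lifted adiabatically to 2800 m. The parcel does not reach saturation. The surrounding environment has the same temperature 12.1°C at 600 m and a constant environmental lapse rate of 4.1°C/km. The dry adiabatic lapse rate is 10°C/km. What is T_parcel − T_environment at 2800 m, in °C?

Parcel:
  600–2800 m, dry: Δz = 2.2 km ⇒ ΔT = -22°C; T = -9.9°C
Environment:
  600–2800 m, environment: Δz = 2.2 km ⇒ ΔT = -9.02°C; T = 3.08°C
T_parcel − T_env = -9.9 − 3.08 = -12.98°C

-12.98°C (parcel cooler than environment)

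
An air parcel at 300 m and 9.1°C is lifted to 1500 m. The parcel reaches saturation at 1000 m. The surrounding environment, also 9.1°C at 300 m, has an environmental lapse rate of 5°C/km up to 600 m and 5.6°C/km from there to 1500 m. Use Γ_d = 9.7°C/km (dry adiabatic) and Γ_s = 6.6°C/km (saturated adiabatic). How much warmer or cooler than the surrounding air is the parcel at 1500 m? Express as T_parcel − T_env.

-3.55°C (parcel cooler than environment)

Parcel:
  From 300 m to 1000 m (dry): cools by 9.7 × 0.7 = 6.79°C, giving 2.31°C.
  From 1000 m to 1500 m (saturated): cools by 6.6 × 0.5 = 3.3°C, giving -0.99°C.
Environment:
  From 300 m to 600 m (environment, lower layer): cools by 5 × 0.3 = 1.5°C, giving 7.6°C.
  From 600 m to 1500 m (environment, upper layer): cools by 5.6 × 0.9 = 5.04°C, giving 2.56°C.
T_parcel − T_env = -0.99 − 2.56 = -3.55°C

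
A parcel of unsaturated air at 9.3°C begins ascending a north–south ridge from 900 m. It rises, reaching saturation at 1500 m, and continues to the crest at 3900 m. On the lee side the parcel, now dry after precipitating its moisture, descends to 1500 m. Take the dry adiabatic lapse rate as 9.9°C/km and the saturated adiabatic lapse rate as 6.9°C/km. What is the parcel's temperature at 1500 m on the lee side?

From 900 m to 1500 m (dry): cools by 9.9 × 0.6 = 5.94°C, giving 3.36°C.
From 1500 m to 3900 m (saturated): cools by 6.9 × 2.4 = 16.56°C, giving -13.2°C.
From 3900 m to 1500 m (dry descent): warms by 9.9 × 2.4 = 23.76°C, giving 10.56°C.

10.56°C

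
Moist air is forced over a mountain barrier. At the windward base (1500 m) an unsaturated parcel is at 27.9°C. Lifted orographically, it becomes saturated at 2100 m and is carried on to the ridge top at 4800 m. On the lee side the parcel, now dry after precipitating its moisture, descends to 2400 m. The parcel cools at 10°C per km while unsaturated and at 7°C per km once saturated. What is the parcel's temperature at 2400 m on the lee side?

27°C

Dry to 2100 m: -10 × 0.6 km = -6°C, so T = 21.9°C.
Saturated to 4800 m: -7 × 2.7 km = -18.9°C, so T = 3°C.
Dry descent to 2400 m: +10 × 2.4 km = +24°C, so T = 27°C.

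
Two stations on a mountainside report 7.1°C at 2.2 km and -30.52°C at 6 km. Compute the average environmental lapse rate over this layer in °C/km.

9.9°C/km

Γ = −ΔT/Δz = (7.1 − (-30.52)) / (6000 − 2200) m
  = 37.62°C / 3.8 km = 9.9°C/km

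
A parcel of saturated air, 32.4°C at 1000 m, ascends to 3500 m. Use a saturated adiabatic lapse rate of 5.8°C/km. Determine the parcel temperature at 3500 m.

17.9°C

1000–3500 m, saturated adiabatic: Δz = 2.5 km ⇒ ΔT = -14.5°C; T = 17.9°C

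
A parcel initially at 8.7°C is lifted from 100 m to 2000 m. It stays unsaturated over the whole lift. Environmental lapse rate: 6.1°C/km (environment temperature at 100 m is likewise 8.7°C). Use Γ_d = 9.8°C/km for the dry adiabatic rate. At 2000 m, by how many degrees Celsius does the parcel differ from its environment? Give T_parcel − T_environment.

Parcel:
  100 → 2000 m (dry, 9.8°C/km): ΔT = -9.8 × 1.9 = -18.62°C → T = -9.92°C
Environment:
  100 → 2000 m (environment, 6.1°C/km): ΔT = -6.1 × 1.9 = -11.59°C → T = -2.89°C
T_parcel − T_env = -9.92 − (-2.89) = -7.03°C

-7.03°C (parcel cooler than environment)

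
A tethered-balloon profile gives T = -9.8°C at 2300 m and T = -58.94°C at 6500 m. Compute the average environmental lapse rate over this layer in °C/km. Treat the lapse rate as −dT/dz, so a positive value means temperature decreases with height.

Γ = −ΔT/Δz = (-9.8 − (-58.94)) / (6500 − 2300) m
  = 49.14°C / 4.2 km = 11.7°C/km

11.7°C/km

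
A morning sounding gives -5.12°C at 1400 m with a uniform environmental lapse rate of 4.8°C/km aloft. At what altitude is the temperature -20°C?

Height above start = (-5.12 − (-20)) / 4.8 = 3.1 km
Altitude = 1400 m + 3100 m = 4500 m

4500 m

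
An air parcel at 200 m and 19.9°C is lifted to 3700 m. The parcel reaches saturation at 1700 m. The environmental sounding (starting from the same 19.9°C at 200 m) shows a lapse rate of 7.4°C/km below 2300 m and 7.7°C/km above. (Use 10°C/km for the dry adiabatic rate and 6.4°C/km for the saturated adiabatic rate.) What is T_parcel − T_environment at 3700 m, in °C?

Parcel:
  Dry to 1700 m: -10 × 1.5 km = -15°C, so T = 4.9°C.
  Saturated to 3700 m: -6.4 × 2 km = -12.8°C, so T = -7.9°C.
Environment:
  Environment, lower layer to 2300 m: -7.4 × 2.1 km = -15.54°C, so T = 4.36°C.
  Environment, upper layer to 3700 m: -7.7 × 1.4 km = -10.78°C, so T = -6.42°C.
T_parcel − T_env = -7.9 − (-6.42) = -1.48°C

-1.48°C (parcel cooler than environment)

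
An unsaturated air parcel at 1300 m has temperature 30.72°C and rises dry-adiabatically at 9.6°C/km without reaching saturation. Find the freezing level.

Height above start = (30.72 − 0) / 9.6 = 3.2 km
Altitude = 1300 m + 3200 m = 4500 m

4500 m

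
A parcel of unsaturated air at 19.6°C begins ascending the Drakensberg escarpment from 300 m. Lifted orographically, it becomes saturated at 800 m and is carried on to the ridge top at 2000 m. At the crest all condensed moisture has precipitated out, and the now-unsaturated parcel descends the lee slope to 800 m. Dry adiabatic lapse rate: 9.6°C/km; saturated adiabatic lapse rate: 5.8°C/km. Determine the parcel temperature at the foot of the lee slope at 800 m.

19.36°C

Dry to 800 m: -9.6 × 0.5 km = -4.8°C, so T = 14.8°C.
Saturated to 2000 m: -5.8 × 1.2 km = -6.96°C, so T = 7.84°C.
Dry descent to 800 m: +9.6 × 1.2 km = +11.52°C, so T = 19.36°C.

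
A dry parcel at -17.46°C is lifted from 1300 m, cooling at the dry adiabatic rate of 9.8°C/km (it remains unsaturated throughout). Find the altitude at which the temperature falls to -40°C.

3600 m

Height above start = (-17.46 − (-40)) / 9.8 = 2.3 km
Altitude = 1300 m + 2300 m = 3600 m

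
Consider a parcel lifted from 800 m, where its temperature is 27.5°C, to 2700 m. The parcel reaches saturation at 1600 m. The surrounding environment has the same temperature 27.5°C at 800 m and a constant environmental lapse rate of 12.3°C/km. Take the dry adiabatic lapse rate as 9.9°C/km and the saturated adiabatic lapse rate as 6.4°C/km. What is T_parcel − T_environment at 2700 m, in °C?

Parcel:
  Dry to 1600 m: -9.9 × 0.8 km = -7.92°C, so T = 19.58°C.
  Saturated to 2700 m: -6.4 × 1.1 km = -7.04°C, so T = 12.54°C.
Environment:
  Environment to 2700 m: -12.3 × 1.9 km = -23.37°C, so T = 4.13°C.
T_parcel − T_env = 12.54 − 4.13 = +8.41°C

+8.41°C (parcel warmer than environment)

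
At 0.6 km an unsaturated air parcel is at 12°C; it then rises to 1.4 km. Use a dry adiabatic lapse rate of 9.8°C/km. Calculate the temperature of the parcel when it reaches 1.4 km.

600 → 1400 m (dry adiabatic, 9.8°C/km): ΔT = -9.8 × 0.8 = -7.84°C → T = 4.16°C

4.16°C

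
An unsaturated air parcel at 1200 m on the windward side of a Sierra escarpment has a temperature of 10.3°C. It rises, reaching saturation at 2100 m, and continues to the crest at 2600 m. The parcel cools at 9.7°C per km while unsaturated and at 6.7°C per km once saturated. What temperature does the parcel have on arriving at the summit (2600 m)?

Dry to 2100 m: -9.7 × 0.9 km = -8.73°C, so T = 1.57°C.
Saturated to 2600 m: -6.7 × 0.5 km = -3.35°C, so T = -1.78°C.

-1.78°C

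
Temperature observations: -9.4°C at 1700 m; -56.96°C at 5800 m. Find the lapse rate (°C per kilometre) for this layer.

11.6°C/km

Γ = −ΔT/Δz = (-9.4 − (-56.96)) / (5800 − 1700) m
  = 47.56°C / 4.1 km = 11.6°C/km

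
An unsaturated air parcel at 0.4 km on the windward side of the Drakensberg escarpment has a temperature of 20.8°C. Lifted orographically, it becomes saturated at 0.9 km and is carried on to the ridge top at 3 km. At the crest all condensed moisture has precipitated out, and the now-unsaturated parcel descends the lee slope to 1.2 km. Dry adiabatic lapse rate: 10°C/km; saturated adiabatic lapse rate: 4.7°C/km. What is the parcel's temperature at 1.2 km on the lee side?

23.93°C

400–900 m, dry: Δz = 0.5 km ⇒ ΔT = -5°C; T = 15.8°C
900–3000 m, saturated: Δz = 2.1 km ⇒ ΔT = -9.87°C; T = 5.93°C
3000–1200 m, dry descent: Δz = 1.8 km ⇒ ΔT = +18°C; T = 23.93°C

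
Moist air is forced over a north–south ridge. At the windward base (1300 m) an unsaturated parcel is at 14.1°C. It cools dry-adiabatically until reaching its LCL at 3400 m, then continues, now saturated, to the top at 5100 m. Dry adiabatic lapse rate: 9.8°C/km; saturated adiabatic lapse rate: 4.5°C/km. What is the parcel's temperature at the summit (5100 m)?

-14.13°C

1300 → 3400 m (dry, 9.8°C/km): ΔT = -9.8 × 2.1 = -20.58°C → T = -6.48°C
3400 → 5100 m (saturated, 4.5°C/km): ΔT = -4.5 × 1.7 = -7.65°C → T = -14.13°C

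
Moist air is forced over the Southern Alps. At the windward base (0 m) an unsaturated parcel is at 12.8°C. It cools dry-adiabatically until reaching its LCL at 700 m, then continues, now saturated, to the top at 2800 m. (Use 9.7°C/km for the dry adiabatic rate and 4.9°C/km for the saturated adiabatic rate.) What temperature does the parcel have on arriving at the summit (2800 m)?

Dry to 700 m: -9.7 × 0.7 km = -6.79°C, so T = 6.01°C.
Saturated to 2800 m: -4.9 × 2.1 km = -10.29°C, so T = -4.28°C.

-4.28°C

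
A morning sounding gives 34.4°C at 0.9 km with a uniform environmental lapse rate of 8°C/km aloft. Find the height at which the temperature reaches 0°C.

Height above start = (34.4 − 0) / 8 = 4.3 km
Altitude = 900 m + 4300 m = 5200 m

5.2 km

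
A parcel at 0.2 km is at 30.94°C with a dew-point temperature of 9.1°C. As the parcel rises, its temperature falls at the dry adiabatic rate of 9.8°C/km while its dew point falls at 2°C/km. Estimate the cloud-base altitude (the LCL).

3 km

T and T_d converge at 9.8 − 2 = 7.8°C per km
Height above start = (30.94 − 9.1) / 7.8 = 2.8 km
LCL altitude = 200 m + 2800 m = 3000 m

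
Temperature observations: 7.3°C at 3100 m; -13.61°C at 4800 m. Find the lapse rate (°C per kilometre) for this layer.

Γ = −ΔT/Δz = (7.3 − (-13.61)) / (4800 − 3100) m
  = 20.91°C / 1.7 km = 12.3°C/km

12.3°C/km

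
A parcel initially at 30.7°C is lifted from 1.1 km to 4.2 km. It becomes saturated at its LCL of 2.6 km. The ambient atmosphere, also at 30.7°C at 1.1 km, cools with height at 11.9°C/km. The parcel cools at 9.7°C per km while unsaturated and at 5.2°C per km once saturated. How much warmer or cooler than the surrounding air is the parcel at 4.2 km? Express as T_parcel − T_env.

+14.02°C (parcel warmer than environment)

Parcel:
  1100 → 2600 m (dry, 9.7°C/km): ΔT = -9.7 × 1.5 = -14.55°C → T = 16.15°C
  2600 → 4200 m (saturated, 5.2°C/km): ΔT = -5.2 × 1.6 = -8.32°C → T = 7.83°C
Environment:
  1100 → 4200 m (environment, 11.9°C/km): ΔT = -11.9 × 3.1 = -36.89°C → T = -6.19°C
T_parcel − T_env = 7.83 − (-6.19) = +14.02°C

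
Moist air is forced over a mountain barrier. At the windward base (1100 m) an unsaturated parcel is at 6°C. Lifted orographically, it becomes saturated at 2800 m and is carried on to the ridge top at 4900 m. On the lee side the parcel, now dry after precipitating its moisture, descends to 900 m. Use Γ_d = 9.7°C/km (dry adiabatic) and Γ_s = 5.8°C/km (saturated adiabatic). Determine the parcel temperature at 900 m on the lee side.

16.13°C

From 1100 m to 2800 m (dry): cools by 9.7 × 1.7 = 16.49°C, giving -10.49°C.
From 2800 m to 4900 m (saturated): cools by 5.8 × 2.1 = 12.18°C, giving -22.67°C.
From 4900 m to 900 m (dry descent): warms by 9.7 × 4 = 38.8°C, giving 16.13°C.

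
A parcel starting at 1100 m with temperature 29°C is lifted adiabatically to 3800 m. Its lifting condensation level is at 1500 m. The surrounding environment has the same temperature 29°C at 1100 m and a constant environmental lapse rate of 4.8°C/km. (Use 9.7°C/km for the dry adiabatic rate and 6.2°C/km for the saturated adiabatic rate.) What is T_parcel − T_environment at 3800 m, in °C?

Parcel:
  1100–1500 m, dry: Δz = 0.4 km ⇒ ΔT = -3.88°C; T = 25.12°C
  1500–3800 m, saturated: Δz = 2.3 km ⇒ ΔT = -14.26°C; T = 10.86°C
Environment:
  1100–3800 m, environment: Δz = 2.7 km ⇒ ΔT = -12.96°C; T = 16.04°C
T_parcel − T_env = 10.86 − 16.04 = -5.18°C

-5.18°C (parcel cooler than environment)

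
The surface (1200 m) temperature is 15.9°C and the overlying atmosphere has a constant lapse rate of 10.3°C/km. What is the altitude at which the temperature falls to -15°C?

4200 m

Height above start = (15.9 − (-15)) / 10.3 = 3 km
Altitude = 1200 m + 3000 m = 4200 m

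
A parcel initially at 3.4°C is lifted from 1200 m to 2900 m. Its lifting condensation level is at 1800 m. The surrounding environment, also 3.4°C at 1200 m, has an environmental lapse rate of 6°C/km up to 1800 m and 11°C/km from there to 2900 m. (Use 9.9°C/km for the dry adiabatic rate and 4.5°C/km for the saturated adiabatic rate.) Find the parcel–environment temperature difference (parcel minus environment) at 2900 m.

Parcel:
  From 1200 m to 1800 m (dry): cools by 9.9 × 0.6 = 5.94°C, giving -2.54°C.
  From 1800 m to 2900 m (saturated): cools by 4.5 × 1.1 = 4.95°C, giving -7.49°C.
Environment:
  From 1200 m to 1800 m (environment, lower layer): cools by 6 × 0.6 = 3.6°C, giving -0.2°C.
  From 1800 m to 2900 m (environment, upper layer): cools by 11 × 1.1 = 12.1°C, giving -12.3°C.
T_parcel − T_env = -7.49 − (-12.3) = +4.81°C

+4.81°C (parcel warmer than environment)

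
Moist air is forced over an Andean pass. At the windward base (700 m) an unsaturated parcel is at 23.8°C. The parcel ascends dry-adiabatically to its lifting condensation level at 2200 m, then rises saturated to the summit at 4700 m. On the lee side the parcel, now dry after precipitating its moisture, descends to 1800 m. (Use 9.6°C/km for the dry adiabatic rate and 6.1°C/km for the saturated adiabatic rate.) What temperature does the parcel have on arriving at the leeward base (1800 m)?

21.99°C

700 → 2200 m (dry, 9.6°C/km): ΔT = -9.6 × 1.5 = -14.4°C → T = 9.4°C
2200 → 4700 m (saturated, 6.1°C/km): ΔT = -6.1 × 2.5 = -15.25°C → T = -5.85°C
4700 → 1800 m (dry descent, 9.6°C/km): ΔT = +9.6 × 2.9 = +27.84°C → T = 21.99°C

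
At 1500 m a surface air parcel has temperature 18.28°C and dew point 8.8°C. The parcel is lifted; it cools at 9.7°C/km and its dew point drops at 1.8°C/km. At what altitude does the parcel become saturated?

T and T_d converge at 9.7 − 1.8 = 7.9°C per km
Height above start = (18.28 − 8.8) / 7.9 = 1.2 km
LCL altitude = 1500 m + 1200 m = 2700 m

2700 m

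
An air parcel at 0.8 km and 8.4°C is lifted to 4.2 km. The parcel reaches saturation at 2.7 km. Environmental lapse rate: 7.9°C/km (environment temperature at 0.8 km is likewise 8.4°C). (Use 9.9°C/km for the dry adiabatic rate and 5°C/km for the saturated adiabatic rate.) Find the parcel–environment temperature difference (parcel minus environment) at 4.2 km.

Parcel:
  Dry to 2700 m: -9.9 × 1.9 km = -18.81°C, so T = -10.41°C.
  Saturated to 4200 m: -5 × 1.5 km = -7.5°C, so T = -17.91°C.
Environment:
  Environment to 4200 m: -7.9 × 3.4 km = -26.86°C, so T = -18.46°C.
T_parcel − T_env = -17.91 − (-18.46) = +0.55°C

+0.55°C (parcel warmer than environment)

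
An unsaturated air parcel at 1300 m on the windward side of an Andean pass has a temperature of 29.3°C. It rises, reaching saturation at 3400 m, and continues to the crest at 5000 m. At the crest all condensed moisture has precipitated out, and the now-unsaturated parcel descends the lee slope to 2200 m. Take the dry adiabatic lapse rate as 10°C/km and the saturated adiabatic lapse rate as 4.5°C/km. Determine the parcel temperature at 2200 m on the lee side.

29.1°C

From 1300 m to 3400 m (dry): cools by 10 × 2.1 = 21°C, giving 8.3°C.
From 3400 m to 5000 m (saturated): cools by 4.5 × 1.6 = 7.2°C, giving 1.1°C.
From 5000 m to 2200 m (dry descent): warms by 10 × 2.8 = 28°C, giving 29.1°C.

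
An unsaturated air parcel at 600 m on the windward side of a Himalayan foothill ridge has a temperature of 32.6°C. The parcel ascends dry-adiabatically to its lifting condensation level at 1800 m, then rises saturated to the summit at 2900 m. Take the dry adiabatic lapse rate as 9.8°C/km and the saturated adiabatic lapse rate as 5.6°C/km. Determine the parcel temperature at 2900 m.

14.68°C

Dry to 1800 m: -9.8 × 1.2 km = -11.76°C, so T = 20.84°C.
Saturated to 2900 m: -5.6 × 1.1 km = -6.16°C, so T = 14.68°C.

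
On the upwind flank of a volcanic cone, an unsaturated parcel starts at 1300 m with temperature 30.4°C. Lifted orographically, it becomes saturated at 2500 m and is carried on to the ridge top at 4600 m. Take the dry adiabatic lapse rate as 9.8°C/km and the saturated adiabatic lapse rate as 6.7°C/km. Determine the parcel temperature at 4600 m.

Dry to 2500 m: -9.8 × 1.2 km = -11.76°C, so T = 18.64°C.
Saturated to 4600 m: -6.7 × 2.1 km = -14.07°C, so T = 4.57°C.

4.57°C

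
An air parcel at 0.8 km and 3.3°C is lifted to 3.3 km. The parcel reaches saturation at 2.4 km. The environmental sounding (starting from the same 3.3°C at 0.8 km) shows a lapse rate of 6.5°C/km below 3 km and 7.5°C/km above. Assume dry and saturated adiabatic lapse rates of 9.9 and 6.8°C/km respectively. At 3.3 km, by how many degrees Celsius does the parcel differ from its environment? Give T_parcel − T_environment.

-5.41°C (parcel cooler than environment)

Parcel:
  Dry to 2400 m: -9.9 × 1.6 km = -15.84°C, so T = -12.54°C.
  Saturated to 3300 m: -6.8 × 0.9 km = -6.12°C, so T = -18.66°C.
Environment:
  Environment, lower layer to 3000 m: -6.5 × 2.2 km = -14.3°C, so T = -11°C.
  Environment, upper layer to 3300 m: -7.5 × 0.3 km = -2.25°C, so T = -13.25°C.
T_parcel − T_env = -18.66 − (-13.25) = -5.41°C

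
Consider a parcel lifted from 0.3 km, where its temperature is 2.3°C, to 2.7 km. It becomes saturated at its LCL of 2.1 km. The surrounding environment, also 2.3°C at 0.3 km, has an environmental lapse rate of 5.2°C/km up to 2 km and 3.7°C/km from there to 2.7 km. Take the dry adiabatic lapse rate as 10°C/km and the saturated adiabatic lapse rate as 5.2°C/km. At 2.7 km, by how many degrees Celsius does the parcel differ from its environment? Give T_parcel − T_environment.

-9.69°C (parcel cooler than environment)

Parcel:
  Dry to 2100 m: -10 × 1.8 km = -18°C, so T = -15.7°C.
  Saturated to 2700 m: -5.2 × 0.6 km = -3.12°C, so T = -18.82°C.
Environment:
  Environment, lower layer to 2000 m: -5.2 × 1.7 km = -8.84°C, so T = -6.54°C.
  Environment, upper layer to 2700 m: -3.7 × 0.7 km = -2.59°C, so T = -9.13°C.
T_parcel − T_env = -18.82 − (-9.13) = -9.69°C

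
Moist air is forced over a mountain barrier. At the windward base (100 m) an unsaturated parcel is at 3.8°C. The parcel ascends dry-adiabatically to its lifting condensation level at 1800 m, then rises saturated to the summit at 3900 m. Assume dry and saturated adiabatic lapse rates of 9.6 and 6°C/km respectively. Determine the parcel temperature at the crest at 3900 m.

-25.12°C

Dry to 1800 m: -9.6 × 1.7 km = -16.32°C, so T = -12.52°C.
Saturated to 3900 m: -6 × 2.1 km = -12.6°C, so T = -25.12°C.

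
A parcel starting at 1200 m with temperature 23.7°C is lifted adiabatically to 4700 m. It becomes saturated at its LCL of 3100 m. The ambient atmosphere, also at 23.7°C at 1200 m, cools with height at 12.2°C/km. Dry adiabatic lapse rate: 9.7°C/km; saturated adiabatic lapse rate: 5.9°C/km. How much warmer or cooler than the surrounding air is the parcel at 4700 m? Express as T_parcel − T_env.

+14.83°C (parcel warmer than environment)

Parcel:
  Dry to 3100 m: -9.7 × 1.9 km = -18.43°C, so T = 5.27°C.
  Saturated to 4700 m: -5.9 × 1.6 km = -9.44°C, so T = -4.17°C.
Environment:
  Environment to 4700 m: -12.2 × 3.5 km = -42.7°C, so T = -19°C.
T_parcel − T_env = -4.17 − (-19) = +14.83°C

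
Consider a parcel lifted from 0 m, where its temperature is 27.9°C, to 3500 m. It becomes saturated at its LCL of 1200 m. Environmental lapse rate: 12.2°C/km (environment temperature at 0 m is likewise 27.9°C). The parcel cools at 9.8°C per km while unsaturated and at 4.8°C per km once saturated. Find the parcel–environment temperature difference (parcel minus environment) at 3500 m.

Parcel:
  Dry to 1200 m: -9.8 × 1.2 km = -11.76°C, so T = 16.14°C.
  Saturated to 3500 m: -4.8 × 2.3 km = -11.04°C, so T = 5.1°C.
Environment:
  Environment to 3500 m: -12.2 × 3.5 km = -42.7°C, so T = -14.8°C.
T_parcel − T_env = 5.1 − (-14.8) = +19.9°C

+19.9°C (parcel warmer than environment)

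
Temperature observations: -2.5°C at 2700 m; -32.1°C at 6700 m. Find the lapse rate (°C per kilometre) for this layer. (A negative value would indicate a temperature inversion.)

7.4°C/km

Γ = −ΔT/Δz = (-2.5 − (-32.1)) / (6700 − 2700) m
  = 29.6°C / 4 km = 7.4°C/km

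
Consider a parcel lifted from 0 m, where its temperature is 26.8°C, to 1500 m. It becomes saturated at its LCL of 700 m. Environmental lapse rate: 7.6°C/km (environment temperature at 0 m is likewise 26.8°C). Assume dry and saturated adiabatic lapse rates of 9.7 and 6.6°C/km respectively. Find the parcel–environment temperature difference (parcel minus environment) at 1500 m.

Parcel:
  0–700 m, dry: Δz = 0.7 km ⇒ ΔT = -6.79°C; T = 20.01°C
  700–1500 m, saturated: Δz = 0.8 km ⇒ ΔT = -5.28°C; T = 14.73°C
Environment:
  0–1500 m, environment: Δz = 1.5 km ⇒ ΔT = -11.4°C; T = 15.4°C
T_parcel − T_env = 14.73 − 15.4 = -0.67°C

-0.67°C (parcel cooler than environment)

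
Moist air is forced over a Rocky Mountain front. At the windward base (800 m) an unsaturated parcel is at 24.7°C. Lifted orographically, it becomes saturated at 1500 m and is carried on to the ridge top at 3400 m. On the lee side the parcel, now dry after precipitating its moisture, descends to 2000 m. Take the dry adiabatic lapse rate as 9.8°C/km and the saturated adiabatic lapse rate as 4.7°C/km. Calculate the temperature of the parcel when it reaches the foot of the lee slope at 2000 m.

22.63°C

800–1500 m, dry: Δz = 0.7 km ⇒ ΔT = -6.86°C; T = 17.84°C
1500–3400 m, saturated: Δz = 1.9 km ⇒ ΔT = -8.93°C; T = 8.91°C
3400–2000 m, dry descent: Δz = 1.4 km ⇒ ΔT = +13.72°C; T = 22.63°C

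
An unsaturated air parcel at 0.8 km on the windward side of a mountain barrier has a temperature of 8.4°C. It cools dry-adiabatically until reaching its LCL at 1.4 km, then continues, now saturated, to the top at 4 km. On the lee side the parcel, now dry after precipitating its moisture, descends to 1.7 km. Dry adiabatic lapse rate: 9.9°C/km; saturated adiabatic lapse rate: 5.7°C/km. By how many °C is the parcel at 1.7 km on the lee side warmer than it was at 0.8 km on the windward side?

800–1400 m, dry: Δz = 0.6 km ⇒ ΔT = -5.94°C; T = 2.46°C
1400–4000 m, saturated: Δz = 2.6 km ⇒ ΔT = -14.82°C; T = -12.36°C
4000–1700 m, dry descent: Δz = 2.3 km ⇒ ΔT = +22.77°C; T = 10.41°C
Net change vs windward start: 10.41 − 8.4 = +2.01°C

+2.01°C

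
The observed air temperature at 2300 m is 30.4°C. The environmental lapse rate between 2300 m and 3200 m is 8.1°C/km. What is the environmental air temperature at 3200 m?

23.11°C

From 2300 m to 3200 m (environmental): cools by 8.1 × 0.9 = 7.29°C, giving 23.11°C.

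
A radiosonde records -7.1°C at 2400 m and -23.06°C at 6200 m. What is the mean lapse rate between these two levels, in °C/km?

Γ = −ΔT/Δz = (-7.1 − (-23.06)) / (6200 − 2400) m
  = 15.96°C / 3.8 km = 4.2°C/km

4.2°C/km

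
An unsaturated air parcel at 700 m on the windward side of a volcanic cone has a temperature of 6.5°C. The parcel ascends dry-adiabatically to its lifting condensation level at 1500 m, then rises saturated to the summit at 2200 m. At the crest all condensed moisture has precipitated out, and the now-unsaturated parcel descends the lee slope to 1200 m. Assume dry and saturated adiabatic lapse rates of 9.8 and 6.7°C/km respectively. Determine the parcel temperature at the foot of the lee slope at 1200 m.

700–1500 m, dry: Δz = 0.8 km ⇒ ΔT = -7.84°C; T = -1.34°C
1500–2200 m, saturated: Δz = 0.7 km ⇒ ΔT = -4.69°C; T = -6.03°C
2200–1200 m, dry descent: Δz = 1 km ⇒ ΔT = +9.8°C; T = 3.77°C

3.77°C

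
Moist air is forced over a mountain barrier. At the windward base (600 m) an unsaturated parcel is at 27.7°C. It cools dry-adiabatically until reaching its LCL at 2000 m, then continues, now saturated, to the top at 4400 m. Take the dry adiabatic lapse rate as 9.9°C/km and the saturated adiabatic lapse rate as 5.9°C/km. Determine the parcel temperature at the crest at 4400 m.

-0.32°C

Dry to 2000 m: -9.9 × 1.4 km = -13.86°C, so T = 13.84°C.
Saturated to 4400 m: -5.9 × 2.4 km = -14.16°C, so T = -0.32°C.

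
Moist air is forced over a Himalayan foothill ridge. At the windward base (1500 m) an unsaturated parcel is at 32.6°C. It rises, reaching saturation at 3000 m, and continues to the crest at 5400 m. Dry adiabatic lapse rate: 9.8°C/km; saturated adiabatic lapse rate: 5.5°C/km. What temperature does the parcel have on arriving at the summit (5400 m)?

Dry to 3000 m: -9.8 × 1.5 km = -14.7°C, so T = 17.9°C.
Saturated to 5400 m: -5.5 × 2.4 km = -13.2°C, so T = 4.7°C.

4.7°C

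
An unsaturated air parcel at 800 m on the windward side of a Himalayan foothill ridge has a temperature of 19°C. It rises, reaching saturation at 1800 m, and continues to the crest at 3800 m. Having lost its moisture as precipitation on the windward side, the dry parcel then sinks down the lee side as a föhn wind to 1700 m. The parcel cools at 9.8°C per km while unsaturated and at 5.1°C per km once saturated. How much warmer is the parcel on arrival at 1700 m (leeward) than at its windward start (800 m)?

Dry to 1800 m: -9.8 × 1 km = -9.8°C, so T = 9.2°C.
Saturated to 3800 m: -5.1 × 2 km = -10.2°C, so T = -1°C.
Dry descent to 1700 m: +9.8 × 2.1 km = +20.58°C, so T = 19.58°C.
Net change vs windward start: 19.58 − 19 = +0.58°C

+0.58°C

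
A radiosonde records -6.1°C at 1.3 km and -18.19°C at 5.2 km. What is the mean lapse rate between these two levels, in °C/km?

Γ = −ΔT/Δz = (-6.1 − (-18.19)) / (5200 − 1300) m
  = 12.09°C / 3.9 km = 3.1°C/km

3.1°C/km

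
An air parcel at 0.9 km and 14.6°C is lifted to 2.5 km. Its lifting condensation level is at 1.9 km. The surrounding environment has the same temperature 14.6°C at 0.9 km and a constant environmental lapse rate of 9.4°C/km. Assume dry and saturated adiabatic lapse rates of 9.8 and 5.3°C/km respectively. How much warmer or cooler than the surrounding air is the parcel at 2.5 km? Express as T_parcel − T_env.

Parcel:
  900–1900 m, dry: Δz = 1 km ⇒ ΔT = -9.8°C; T = 4.8°C
  1900–2500 m, saturated: Δz = 0.6 km ⇒ ΔT = -3.18°C; T = 1.62°C
Environment:
  900–2500 m, environment: Δz = 1.6 km ⇒ ΔT = -15.04°C; T = -0.44°C
T_parcel − T_env = 1.62 − (-0.44) = +2.06°C

+2.06°C (parcel warmer than environment)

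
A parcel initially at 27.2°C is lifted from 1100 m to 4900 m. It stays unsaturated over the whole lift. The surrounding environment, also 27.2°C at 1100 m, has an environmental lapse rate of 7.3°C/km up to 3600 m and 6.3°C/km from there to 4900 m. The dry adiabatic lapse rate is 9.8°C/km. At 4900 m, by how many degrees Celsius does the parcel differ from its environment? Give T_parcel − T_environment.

-10.8°C (parcel cooler than environment)

Parcel:
  Dry to 4900 m: -9.8 × 3.8 km = -37.24°C, so T = -10.04°C.
Environment:
  Environment, lower layer to 3600 m: -7.3 × 2.5 km = -18.25°C, so T = 8.95°C.
  Environment, upper layer to 4900 m: -6.3 × 1.3 km = -8.19°C, so T = 0.76°C.
T_parcel − T_env = -10.04 − 0.76 = -10.8°C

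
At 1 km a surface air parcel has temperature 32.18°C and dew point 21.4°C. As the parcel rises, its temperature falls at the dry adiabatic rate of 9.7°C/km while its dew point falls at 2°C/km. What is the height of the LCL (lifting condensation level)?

T and T_d converge at 9.7 − 2 = 7.7°C per km
Height above start = (32.18 − 21.4) / 7.7 = 1.4 km
LCL altitude = 1000 m + 1400 m = 2400 m

2.4 km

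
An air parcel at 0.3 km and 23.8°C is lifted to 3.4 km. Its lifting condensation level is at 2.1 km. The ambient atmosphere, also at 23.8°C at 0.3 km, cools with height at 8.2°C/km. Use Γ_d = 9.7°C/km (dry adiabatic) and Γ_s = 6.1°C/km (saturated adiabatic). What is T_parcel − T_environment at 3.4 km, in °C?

+0.03°C (parcel warmer than environment)

Parcel:
  300–2100 m, dry: Δz = 1.8 km ⇒ ΔT = -17.46°C; T = 6.34°C
  2100–3400 m, saturated: Δz = 1.3 km ⇒ ΔT = -7.93°C; T = -1.59°C
Environment:
  300–3400 m, environment: Δz = 3.1 km ⇒ ΔT = -25.42°C; T = -1.62°C
T_parcel − T_env = -1.59 − (-1.62) = +0.03°C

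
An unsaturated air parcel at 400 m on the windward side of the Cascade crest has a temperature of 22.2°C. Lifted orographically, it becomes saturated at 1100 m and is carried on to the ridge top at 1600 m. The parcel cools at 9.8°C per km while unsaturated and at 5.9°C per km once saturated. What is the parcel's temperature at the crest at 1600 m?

Dry to 1100 m: -9.8 × 0.7 km = -6.86°C, so T = 15.34°C.
Saturated to 1600 m: -5.9 × 0.5 km = -2.95°C, so T = 12.39°C.

12.39°C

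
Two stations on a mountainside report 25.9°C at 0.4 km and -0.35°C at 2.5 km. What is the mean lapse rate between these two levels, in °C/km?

12.5°C/km

Γ = −ΔT/Δz = (25.9 − (-0.35)) / (2500 − 400) m
  = 26.25°C / 2.1 km = 12.5°C/km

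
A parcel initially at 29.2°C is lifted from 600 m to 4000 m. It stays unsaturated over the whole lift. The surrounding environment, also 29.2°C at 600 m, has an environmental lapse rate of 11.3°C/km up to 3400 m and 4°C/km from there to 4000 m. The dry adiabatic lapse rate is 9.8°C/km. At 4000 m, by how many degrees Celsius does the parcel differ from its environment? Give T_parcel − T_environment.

+0.72°C (parcel warmer than environment)

Parcel:
  600 → 4000 m (dry, 9.8°C/km): ΔT = -9.8 × 3.4 = -33.32°C → T = -4.12°C
Environment:
  600 → 3400 m (environment, lower layer, 11.3°C/km): ΔT = -11.3 × 2.8 = -31.64°C → T = -2.44°C
  3400 → 4000 m (environment, upper layer, 4°C/km): ΔT = -4 × 0.6 = -2.4°C → T = -4.84°C
T_parcel − T_env = -4.12 − (-4.84) = +0.72°C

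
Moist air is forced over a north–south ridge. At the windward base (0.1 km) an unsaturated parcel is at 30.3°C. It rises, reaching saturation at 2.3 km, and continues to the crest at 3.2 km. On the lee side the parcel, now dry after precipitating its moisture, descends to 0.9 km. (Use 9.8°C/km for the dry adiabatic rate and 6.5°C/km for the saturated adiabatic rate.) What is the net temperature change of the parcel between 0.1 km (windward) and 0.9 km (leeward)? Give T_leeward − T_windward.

100–2300 m, dry: Δz = 2.2 km ⇒ ΔT = -21.56°C; T = 8.74°C
2300–3200 m, saturated: Δz = 0.9 km ⇒ ΔT = -5.85°C; T = 2.89°C
3200–900 m, dry descent: Δz = 2.3 km ⇒ ΔT = +22.54°C; T = 25.43°C
Net change vs windward start: 25.43 − 30.3 = -4.87°C

-4.87°C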